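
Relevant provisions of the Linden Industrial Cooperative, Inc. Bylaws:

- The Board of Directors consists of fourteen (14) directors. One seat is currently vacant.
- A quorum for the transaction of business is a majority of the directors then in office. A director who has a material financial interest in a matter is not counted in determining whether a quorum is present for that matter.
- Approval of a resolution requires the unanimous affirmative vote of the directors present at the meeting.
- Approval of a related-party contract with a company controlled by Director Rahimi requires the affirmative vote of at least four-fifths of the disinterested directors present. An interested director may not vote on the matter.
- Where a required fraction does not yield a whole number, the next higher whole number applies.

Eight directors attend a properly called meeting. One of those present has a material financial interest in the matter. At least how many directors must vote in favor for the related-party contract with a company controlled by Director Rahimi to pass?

6

The related-party contract with a company controlled by Director Rahimi requires four-fifths of the disinterested directors present (8 − 1 = 7).
4/5 of 7 = 5.60, rounded up to 6.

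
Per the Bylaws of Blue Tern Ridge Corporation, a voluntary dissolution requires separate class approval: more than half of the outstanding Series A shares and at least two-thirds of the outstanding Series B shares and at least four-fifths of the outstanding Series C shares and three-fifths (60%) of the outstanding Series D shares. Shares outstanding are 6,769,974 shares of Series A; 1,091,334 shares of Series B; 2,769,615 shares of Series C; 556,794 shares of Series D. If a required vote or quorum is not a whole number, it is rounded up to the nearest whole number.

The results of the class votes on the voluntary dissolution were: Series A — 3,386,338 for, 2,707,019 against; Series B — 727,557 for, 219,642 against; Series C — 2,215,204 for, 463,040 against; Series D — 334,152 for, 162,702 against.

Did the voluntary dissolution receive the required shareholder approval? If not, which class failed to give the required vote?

Series A: a majority of 6769974 is 3384988; 3,384,988 required, 3,386,338 in favor — approved.
Series B: 2/3 of 1091334 = 727556; 727,556 required, 727,557 in favor — approved.
Series C: 4/5 of 2769615 = 2215692; 2,215,692 required, 2,215,204 in favor — not approved.
Series D: 3/5 of 556794 = 334076.40, rounded up to 334077; 334,077 required, 334,152 in favor — approved.

Not approved — the Series C shares did not give the required vote.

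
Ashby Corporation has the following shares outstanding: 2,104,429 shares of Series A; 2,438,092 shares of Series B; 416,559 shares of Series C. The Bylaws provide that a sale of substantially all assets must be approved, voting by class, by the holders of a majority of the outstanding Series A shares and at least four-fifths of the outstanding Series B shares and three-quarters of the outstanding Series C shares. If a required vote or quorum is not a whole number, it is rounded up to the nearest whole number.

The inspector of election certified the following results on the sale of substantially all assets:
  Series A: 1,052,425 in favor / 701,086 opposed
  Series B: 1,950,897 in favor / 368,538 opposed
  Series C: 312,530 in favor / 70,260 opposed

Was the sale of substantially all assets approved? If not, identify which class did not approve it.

Approved — every class gave the required vote.

Series A: a majority of 2104429 is 1052215; 1,052,215 required, 1,052,425 in favor — approved.
Series B: 4/5 of 2438092 = 1950473.60, rounded up to 1950474; 1,950,474 required, 1,950,897 in favor — approved.
Series C: 3/4 of 416559 = 312419.25, rounded up to 312420; 312,420 required, 312,530 in favor — approved.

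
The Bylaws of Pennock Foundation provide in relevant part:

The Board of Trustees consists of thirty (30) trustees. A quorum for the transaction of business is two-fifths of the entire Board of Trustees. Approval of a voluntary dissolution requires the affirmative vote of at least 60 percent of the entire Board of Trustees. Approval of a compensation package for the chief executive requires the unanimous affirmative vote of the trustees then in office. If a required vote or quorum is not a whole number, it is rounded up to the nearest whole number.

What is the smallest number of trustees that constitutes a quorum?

2/5 of 30 = 12.

12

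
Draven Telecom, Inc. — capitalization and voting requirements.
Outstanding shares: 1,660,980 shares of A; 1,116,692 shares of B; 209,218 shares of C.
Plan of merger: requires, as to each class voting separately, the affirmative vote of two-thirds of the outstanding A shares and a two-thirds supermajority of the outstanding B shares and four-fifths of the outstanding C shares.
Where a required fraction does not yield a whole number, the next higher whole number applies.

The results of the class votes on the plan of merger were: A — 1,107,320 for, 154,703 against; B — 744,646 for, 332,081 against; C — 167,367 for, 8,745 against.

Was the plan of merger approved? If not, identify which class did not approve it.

A: 2/3 of 1660980 = 1107320; 1,107,320 required, 1,107,320 in favor — approved.
B: 2/3 of 1116692 = 744461.33, rounded up to 744462; 744,462 required, 744,646 in favor — approved.
C: 4/5 of 209218 = 167374.40, rounded up to 167375; 167,375 required, 167,367 in favor — not approved.

Not approved — the C shares did not give the required vote.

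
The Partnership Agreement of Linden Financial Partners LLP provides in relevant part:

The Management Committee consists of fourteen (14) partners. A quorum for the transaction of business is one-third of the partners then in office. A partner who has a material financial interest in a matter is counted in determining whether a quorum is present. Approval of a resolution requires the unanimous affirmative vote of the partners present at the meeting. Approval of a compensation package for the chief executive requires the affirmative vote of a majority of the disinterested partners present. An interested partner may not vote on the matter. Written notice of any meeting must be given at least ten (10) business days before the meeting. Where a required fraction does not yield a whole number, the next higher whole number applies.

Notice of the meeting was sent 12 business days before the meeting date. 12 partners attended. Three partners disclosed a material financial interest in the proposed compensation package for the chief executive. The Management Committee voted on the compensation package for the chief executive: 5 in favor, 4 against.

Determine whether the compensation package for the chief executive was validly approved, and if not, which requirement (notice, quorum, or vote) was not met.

Notice: 12 business days given; 10 required (12 ≥ 10). Satisfied.
Quorum: 12 present (interested partners count toward quorum); quorum is 5. Satisfied.
Vote: the compensation package for the chief executive requires a majority of the disinterested partners present (12 − 3 = 9). A majority of 9 is 5, so 5 affirmative votes are needed; 5 voted in favor. Satisfied.

Valid — all requirements satisfied.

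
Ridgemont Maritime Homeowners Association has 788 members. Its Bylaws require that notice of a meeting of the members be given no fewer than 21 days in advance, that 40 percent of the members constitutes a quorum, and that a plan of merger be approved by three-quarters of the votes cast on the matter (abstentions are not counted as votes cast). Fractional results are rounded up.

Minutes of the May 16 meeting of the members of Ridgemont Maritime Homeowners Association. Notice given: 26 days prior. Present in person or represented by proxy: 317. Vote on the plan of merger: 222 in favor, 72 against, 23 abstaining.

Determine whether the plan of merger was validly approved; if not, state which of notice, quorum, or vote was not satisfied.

Notice: 26 days given; 21 required. Satisfied.
Quorum: 40% of 788 = 315.20, rounded up to 316; 317 present. Satisfied.
Vote: requires three-fourths of the votes cast (317 − 23 abstaining = 294); 3/4 of 294 = 220.50, rounded up to 221, so 221 needed; 222 in favor. Satisfied.

Valid — all requirements satisfied.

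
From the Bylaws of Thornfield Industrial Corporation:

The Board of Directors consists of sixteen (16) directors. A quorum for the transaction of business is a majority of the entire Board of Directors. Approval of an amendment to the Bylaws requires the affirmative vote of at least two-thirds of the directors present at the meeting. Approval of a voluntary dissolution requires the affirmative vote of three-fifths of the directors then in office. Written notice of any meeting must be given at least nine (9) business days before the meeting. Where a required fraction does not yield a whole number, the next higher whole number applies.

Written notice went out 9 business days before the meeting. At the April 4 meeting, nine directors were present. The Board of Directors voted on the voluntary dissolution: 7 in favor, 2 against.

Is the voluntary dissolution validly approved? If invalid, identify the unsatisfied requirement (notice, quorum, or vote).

Notice: 9 business days given; 9 required (9 ≥ 9). Satisfied.
Quorum: 9 present; quorum is 9. Satisfied.
Vote: the voluntary dissolution requires three-fifths of the directors then in office (16). 3/5 of 16 = 9.60, rounded up to 10, so 10 affirmative votes are needed; 7 voted in favor. Not satisfied.

Invalid — vote requirement not satisfied.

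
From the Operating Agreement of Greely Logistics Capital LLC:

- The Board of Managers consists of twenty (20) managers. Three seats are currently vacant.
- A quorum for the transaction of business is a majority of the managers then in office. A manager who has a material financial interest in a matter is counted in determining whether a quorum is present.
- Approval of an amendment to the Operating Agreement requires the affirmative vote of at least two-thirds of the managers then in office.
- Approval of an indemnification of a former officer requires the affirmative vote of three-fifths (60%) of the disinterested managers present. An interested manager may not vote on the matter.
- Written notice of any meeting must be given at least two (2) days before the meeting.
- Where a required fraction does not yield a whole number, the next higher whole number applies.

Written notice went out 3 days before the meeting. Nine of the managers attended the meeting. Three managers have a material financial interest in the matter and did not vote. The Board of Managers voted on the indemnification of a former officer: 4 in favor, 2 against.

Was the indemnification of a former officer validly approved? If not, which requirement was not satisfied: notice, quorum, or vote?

Notice: 3 days given; 2 required (3 ≥ 2). Satisfied.
Quorum: 9 present (interested managers count toward quorum); quorum is 9. Satisfied.
Vote: the indemnification of a former officer requires three-fifths of the disinterested managers present (9 − 3 = 6). 3/5 of 6 = 3.60, rounded up to 4, so 4 affirmative votes are needed; 4 voted in favor. Satisfied.

Valid — all requirements satisfied.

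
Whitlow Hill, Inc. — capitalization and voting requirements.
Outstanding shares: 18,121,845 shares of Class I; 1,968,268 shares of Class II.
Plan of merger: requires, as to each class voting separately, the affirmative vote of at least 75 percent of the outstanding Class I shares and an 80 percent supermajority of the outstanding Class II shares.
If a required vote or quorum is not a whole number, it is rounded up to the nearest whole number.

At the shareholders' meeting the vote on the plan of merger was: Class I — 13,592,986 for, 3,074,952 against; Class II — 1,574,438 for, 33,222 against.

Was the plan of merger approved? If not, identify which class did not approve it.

Class I: 3/4 of 18121845 = 13591383.75, rounded up to 13591384; 13,591,384 required, 13,592,986 in favor — approved.
Class II: 4/5 of 1968268 = 1574614.40, rounded up to 1574615; 1,574,615 required, 1,574,438 in favor — not approved.

Not approved — the Class II shares did not give the required vote.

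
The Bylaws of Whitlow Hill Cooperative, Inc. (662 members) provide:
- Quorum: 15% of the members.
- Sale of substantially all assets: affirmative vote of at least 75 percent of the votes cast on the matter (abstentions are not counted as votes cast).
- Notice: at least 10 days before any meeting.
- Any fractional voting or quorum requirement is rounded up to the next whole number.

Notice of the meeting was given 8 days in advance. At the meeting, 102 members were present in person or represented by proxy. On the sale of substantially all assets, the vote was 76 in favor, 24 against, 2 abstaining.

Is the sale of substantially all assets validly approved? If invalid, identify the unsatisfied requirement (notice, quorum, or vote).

Invalid — notice requirement not satisfied.

Notice: 8 days given; 10 required. Not satisfied.
Quorum: 15% of 662 = 99.30, rounded up to 100; 102 present. Satisfied.
Vote: requires three-fourths of the votes cast (102 − 2 abstaining = 100); 3/4 of 100 = 75, so 75 needed; 76 in favor. Satisfied.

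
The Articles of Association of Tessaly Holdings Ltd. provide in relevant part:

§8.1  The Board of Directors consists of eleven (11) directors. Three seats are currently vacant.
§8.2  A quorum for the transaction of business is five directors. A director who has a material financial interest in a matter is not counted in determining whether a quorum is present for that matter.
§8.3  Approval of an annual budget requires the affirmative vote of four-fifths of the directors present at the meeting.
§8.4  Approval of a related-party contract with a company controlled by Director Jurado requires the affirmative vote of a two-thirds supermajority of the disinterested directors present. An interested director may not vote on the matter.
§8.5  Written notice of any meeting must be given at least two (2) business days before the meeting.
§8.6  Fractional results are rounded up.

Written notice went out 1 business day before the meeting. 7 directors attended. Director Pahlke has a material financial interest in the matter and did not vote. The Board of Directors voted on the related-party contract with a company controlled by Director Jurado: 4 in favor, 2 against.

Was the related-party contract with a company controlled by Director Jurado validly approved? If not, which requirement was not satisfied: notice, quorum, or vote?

Invalid — notice requirement not satisfied.

Notice: 1 business day given; 2 required (1 < 2). Not satisfied.
Quorum: 7 present, but the 1 interested director does not count, leaving 6. Quorum is 5. Satisfied.
Vote: the related-party contract with a company controlled by Director Jurado requires two-thirds of the disinterested directors present (7 − 1 = 6). 2/3 of 6 = 4, so 4 affirmative votes are needed; 4 voted in favor. Satisfied.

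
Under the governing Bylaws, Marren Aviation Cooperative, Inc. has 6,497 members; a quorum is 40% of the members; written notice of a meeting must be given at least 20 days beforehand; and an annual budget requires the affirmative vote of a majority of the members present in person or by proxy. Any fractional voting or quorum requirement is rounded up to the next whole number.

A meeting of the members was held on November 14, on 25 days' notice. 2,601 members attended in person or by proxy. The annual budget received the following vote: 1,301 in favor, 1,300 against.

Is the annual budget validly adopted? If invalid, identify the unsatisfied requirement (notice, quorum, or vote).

Valid — all requirements satisfied.

Notice: 25 days given; 20 required. Satisfied.
Quorum: 40% of 6,497 = 2,598.80, rounded up to 2,599; 2,601 present. Satisfied.
Vote: requires a majority of those present (2,601); a majority of 2601 is 1301, so 1,301 needed; 1,301 in favor. Satisfied.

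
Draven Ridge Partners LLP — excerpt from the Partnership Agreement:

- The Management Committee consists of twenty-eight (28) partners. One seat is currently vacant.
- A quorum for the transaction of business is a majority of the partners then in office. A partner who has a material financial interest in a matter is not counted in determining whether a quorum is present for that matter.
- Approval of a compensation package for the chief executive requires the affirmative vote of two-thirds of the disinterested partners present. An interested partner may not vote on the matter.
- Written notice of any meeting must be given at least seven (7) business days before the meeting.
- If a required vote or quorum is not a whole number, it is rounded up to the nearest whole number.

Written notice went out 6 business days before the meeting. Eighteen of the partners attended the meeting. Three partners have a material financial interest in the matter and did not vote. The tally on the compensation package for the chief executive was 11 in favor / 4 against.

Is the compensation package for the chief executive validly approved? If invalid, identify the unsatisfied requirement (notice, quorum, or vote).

Invalid — notice requirement not satisfied.

Notice: 6 business days given; 7 required (6 < 7). Not satisfied.
Quorum: 18 present, but the 3 interested partners do not count, leaving 15. Quorum is 14. Satisfied.
Vote: the compensation package for the chief executive requires two-thirds of the disinterested partners present (18 − 3 = 15). 2/3 of 15 = 10, so 10 affirmative votes are needed; 11 voted in favor. Satisfied.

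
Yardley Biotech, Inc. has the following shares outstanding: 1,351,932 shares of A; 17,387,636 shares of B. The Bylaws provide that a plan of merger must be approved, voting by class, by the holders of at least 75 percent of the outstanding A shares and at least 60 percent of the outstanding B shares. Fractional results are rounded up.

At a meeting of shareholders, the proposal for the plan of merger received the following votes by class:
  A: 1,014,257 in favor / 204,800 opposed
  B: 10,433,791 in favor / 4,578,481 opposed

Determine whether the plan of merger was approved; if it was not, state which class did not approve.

Approved — every class gave the required vote.

A: 3/4 of 1351932 = 1013949; 1,013,949 required, 1,014,257 in favor — approved.
B: 3/5 of 17387636 = 10432581.60, rounded up to 10432582; 10,432,582 required, 10,433,791 in favor — approved.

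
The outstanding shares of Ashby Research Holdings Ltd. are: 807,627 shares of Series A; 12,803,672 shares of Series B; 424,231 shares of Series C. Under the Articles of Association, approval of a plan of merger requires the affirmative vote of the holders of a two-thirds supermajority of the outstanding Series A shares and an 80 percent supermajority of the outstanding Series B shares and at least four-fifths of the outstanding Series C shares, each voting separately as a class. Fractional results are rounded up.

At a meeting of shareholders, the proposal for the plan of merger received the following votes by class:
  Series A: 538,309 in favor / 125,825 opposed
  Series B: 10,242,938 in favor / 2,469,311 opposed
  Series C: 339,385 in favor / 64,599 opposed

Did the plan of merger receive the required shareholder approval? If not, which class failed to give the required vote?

Series A: 2/3 of 807627 = 538418; 538,418 required, 538,309 in favor — not approved.
Series B: 4/5 of 12803672 = 10242937.60, rounded up to 10242938; 10,242,938 required, 10,242,938 in favor — approved.
Series C: 4/5 of 424231 = 339384.80, rounded up to 339385; 339,385 required, 339,385 in favor — approved.

Not approved — the Series A shares did not give the required vote.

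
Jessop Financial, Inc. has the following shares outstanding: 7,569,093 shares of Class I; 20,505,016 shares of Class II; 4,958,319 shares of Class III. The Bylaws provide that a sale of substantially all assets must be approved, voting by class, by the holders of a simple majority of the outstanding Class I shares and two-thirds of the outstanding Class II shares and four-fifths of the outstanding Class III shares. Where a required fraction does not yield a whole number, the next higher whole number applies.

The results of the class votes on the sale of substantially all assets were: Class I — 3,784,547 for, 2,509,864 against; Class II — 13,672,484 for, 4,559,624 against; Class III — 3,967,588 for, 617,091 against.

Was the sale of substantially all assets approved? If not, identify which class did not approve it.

Class I: a majority of 7569093 is 3784547; 3,784,547 required, 3,784,547 in favor — approved.
Class II: 2/3 of 20505016 = 13670010.67, rounded up to 13670011; 13,670,011 required, 13,672,484 in favor — approved.
Class III: 4/5 of 4958319 = 3966655.20, rounded up to 3966656; 3,966,656 required, 3,967,588 in favor — approved.

Approved — every class gave the required vote.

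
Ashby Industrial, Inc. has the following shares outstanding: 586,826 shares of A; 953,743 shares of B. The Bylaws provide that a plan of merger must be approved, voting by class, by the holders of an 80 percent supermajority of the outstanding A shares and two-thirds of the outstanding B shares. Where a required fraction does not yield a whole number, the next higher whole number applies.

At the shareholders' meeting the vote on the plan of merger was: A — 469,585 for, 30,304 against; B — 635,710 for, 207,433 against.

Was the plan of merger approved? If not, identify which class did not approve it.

A: 4/5 of 586826 = 469460.80, rounded up to 469461; 469,461 required, 469,585 in favor — approved.
B: 2/3 of 953743 = 635828.67, rounded up to 635829; 635,829 required, 635,710 in favor — not approved.

Not approved — the B shares did not give the required vote.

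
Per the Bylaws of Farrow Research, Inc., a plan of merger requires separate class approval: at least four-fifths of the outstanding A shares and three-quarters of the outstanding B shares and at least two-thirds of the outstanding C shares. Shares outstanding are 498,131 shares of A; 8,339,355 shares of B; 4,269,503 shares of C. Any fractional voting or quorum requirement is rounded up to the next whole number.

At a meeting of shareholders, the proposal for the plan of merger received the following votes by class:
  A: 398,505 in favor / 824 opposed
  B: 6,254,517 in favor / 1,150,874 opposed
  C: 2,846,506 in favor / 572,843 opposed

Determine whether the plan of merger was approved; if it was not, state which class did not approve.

Approved — every class gave the required vote.

A: 4/5 of 498131 = 398504.80, rounded up to 398505; 398,505 required, 398,505 in favor — approved.
B: 3/4 of 8339355 = 6254516.25, rounded up to 6254517; 6,254,517 required, 6,254,517 in favor — approved.
C: 2/3 of 4269503 = 2846335.33, rounded up to 2846336; 2,846,336 required, 2,846,506 in favor — approved.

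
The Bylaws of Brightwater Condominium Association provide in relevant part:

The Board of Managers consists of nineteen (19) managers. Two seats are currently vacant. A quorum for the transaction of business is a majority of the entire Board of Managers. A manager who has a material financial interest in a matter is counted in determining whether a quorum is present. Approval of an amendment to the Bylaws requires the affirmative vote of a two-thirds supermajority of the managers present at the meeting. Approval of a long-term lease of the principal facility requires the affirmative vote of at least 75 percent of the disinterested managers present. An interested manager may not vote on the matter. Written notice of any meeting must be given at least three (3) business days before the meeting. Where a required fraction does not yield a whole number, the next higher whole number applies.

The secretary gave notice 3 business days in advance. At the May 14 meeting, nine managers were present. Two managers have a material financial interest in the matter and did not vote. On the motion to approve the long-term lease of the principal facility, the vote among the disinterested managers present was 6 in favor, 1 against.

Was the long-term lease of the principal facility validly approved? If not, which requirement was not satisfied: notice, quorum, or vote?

Invalid — quorum requirement not satisfied.

Notice: 3 business days given; 3 required (3 ≥ 3). Satisfied.
Quorum: 9 present (interested managers count toward quorum); quorum is 10. Not satisfied.
Vote: the long-term lease of the principal facility requires three-fourths of the disinterested managers present (9 − 2 = 7). 3/4 of 7 = 5.25, rounded up to 6, so 6 affirmative votes are needed; 6 voted in favor. Satisfied. (Moot — without a quorum no business can be validly transacted.)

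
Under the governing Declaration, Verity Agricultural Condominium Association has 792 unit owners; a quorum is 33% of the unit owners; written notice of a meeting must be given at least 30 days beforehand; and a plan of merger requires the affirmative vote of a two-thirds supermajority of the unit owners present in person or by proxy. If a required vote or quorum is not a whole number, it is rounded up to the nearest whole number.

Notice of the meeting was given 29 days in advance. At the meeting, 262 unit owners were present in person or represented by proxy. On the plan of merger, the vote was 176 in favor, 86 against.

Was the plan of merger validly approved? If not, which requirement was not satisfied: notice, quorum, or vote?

Invalid — notice requirement not satisfied.

Notice: 29 days given; 30 required. Not satisfied.
Quorum: 33% of 792 = 261.36, rounded up to 262; 262 present. Satisfied.
Vote: requires two-thirds of those present (262); 2/3 of 262 = 174.67, rounded up to 175, so 175 needed; 176 in favor. Satisfied.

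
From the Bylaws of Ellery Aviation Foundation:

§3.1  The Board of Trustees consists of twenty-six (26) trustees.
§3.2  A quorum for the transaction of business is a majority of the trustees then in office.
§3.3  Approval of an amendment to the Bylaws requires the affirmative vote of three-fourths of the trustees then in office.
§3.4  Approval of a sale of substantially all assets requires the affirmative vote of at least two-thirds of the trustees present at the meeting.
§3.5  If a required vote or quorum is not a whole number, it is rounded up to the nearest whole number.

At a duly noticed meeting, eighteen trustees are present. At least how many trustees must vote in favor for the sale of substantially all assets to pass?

12

The sale of substantially all assets requires two-thirds of the trustees present (18).
2/3 of 18 = 12.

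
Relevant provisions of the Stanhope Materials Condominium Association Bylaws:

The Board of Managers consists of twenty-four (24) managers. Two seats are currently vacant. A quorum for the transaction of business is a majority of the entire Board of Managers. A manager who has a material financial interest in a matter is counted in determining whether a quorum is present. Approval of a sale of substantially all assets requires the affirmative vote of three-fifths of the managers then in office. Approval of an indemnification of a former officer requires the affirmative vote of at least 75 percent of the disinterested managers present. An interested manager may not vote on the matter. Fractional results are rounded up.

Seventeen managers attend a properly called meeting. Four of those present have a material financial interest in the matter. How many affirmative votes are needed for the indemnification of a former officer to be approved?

The indemnification of a former officer requires three-fourths of the disinterested managers present (17 − 4 = 13).
3/4 of 13 = 9.75, rounded up to 10.

10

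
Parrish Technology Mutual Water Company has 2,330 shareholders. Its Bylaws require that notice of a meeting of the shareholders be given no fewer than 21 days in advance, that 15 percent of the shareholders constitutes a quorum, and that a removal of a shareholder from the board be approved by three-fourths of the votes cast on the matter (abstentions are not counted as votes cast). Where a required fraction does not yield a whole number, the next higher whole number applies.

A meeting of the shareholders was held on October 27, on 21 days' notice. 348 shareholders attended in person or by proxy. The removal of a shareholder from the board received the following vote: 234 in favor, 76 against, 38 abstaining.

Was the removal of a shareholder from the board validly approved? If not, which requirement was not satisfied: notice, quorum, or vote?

Notice: 21 days given; 21 required. Satisfied.
Quorum: 15% of 2,330 = 349.50, rounded up to 350; 348 present. Not satisfied.
Vote: requires three-fourths of the votes cast (348 − 38 abstaining = 310); 3/4 of 310 = 232.50, rounded up to 233, so 233 needed; 234 in favor. Satisfied.

Invalid — quorum requirement not satisfied.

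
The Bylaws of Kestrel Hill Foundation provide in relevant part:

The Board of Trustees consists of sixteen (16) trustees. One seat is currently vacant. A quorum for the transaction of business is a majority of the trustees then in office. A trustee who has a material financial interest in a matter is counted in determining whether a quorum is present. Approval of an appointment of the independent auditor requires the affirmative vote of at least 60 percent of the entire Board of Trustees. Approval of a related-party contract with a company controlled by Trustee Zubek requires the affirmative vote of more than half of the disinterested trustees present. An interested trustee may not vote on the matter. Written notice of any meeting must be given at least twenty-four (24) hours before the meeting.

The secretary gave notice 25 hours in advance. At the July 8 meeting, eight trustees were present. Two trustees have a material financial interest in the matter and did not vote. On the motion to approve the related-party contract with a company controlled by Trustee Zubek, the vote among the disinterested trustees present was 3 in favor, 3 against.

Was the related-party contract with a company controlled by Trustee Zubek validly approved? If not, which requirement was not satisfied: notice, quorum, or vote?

Notice: 25 hours given; 24 required (25 ≥ 24). Satisfied.
Quorum: 8 present (interested trustees count toward quorum); quorum is 8. Satisfied.
Vote: the related-party contract with a company controlled by Trustee Zubek requires a majority of the disinterested trustees present (8 − 2 = 6). A majority of 6 is 4, so 4 affirmative votes are needed; 3 voted in favor. Not satisfied.

Invalid — vote requirement not satisfied.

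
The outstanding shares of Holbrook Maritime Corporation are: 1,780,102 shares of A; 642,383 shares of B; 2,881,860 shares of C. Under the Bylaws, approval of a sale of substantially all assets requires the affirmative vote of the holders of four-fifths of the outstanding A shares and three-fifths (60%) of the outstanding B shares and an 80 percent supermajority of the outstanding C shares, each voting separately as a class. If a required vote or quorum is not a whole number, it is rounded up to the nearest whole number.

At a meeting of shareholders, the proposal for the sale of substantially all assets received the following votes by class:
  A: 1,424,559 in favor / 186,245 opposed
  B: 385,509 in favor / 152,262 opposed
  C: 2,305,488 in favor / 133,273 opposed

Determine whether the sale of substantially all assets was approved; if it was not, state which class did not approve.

A: 4/5 of 1780102 = 1424081.60, rounded up to 1424082; 1,424,082 required, 1,424,559 in favor — approved.
B: 3/5 of 642383 = 385429.80, rounded up to 385430; 385,430 required, 385,509 in favor — approved.
C: 4/5 of 2881860 = 2305488; 2,305,488 required, 2,305,488 in favor — approved.

Approved — every class gave the required vote.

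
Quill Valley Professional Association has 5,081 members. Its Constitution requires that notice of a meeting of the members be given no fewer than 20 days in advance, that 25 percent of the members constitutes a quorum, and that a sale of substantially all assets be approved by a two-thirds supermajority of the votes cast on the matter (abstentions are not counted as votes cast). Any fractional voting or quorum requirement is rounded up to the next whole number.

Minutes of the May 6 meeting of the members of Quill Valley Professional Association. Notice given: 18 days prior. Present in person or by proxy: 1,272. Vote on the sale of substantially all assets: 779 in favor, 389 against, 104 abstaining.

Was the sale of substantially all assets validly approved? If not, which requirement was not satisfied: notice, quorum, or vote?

Invalid — notice requirement not satisfied.

Notice: 18 days given; 20 required. Not satisfied.
Quorum: 25% of 5,081 = 1,270.25, rounded up to 1,271; 1,272 present. Satisfied.
Vote: requires two-thirds of the votes cast (1,272 − 104 abstaining = 1,168); 2/3 of 1168 = 778.67, rounded up to 779, so 779 needed; 779 in favor. Satisfied.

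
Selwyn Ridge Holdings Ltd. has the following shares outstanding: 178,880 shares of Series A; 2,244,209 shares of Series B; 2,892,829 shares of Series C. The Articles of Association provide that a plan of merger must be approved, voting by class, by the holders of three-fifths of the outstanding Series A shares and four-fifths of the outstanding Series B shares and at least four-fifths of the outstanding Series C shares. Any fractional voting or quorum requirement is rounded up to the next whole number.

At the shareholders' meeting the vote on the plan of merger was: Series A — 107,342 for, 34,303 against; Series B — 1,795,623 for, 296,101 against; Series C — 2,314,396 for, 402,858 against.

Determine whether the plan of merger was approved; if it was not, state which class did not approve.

Series A: 3/5 of 178880 = 107328; 107,328 required, 107,342 in favor — approved.
Series B: 4/5 of 2244209 = 1795367.20, rounded up to 1795368; 1,795,368 required, 1,795,623 in favor — approved.
Series C: 4/5 of 2892829 = 2314263.20, rounded up to 2314264; 2,314,264 required, 2,314,396 in favor — approved.

Approved — every class gave the required vote.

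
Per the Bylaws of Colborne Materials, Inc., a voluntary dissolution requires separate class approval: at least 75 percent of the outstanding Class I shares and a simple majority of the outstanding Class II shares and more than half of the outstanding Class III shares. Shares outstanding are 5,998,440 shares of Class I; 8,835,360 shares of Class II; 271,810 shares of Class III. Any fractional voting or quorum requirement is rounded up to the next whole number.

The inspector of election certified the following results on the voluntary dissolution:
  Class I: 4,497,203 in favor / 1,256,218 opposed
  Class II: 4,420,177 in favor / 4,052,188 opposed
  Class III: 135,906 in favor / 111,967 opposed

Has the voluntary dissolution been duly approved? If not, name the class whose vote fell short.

Class I: 3/4 of 5998440 = 4498830; 4,498,830 required, 4,497,203 in favor — not approved.
Class II: a majority of 8835360 is 4417681; 4,417,681 required, 4,420,177 in favor — approved.
Class III: a majority of 271810 is 135906; 135,906 required, 135,906 in favor — approved.

Not approved — the Class I shares did not give the required vote.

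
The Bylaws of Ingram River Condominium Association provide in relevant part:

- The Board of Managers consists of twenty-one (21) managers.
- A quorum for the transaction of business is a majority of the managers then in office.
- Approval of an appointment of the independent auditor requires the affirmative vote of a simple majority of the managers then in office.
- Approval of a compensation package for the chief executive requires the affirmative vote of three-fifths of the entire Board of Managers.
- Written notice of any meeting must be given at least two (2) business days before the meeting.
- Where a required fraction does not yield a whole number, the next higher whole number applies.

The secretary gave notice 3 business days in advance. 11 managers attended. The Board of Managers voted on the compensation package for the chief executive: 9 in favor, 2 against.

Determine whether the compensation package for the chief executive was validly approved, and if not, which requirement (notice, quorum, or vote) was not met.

Invalid — vote requirement not satisfied.

Notice: 3 business days given; 2 required (3 ≥ 2). Satisfied.
Quorum: 11 present; quorum is 11. Satisfied.
Vote: the compensation package for the chief executive requires three-fifths of the entire Board of Managers (21). 3/5 of 21 = 12.60, rounded up to 13, so 13 affirmative votes are needed; 9 voted in favor. Not satisfied.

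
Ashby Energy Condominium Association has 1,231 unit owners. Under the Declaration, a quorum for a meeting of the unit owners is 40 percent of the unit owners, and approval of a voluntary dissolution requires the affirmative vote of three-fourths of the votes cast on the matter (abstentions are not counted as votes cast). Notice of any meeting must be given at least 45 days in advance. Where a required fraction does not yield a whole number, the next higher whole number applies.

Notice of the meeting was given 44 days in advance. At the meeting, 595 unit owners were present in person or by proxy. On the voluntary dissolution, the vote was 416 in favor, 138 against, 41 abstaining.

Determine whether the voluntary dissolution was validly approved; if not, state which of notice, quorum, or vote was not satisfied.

Invalid — notice requirement not satisfied.

Notice: 44 days given; 45 required. Not satisfied.
Quorum: 40% of 1,231 = 492.40, rounded up to 493; 595 present. Satisfied.
Vote: requires three-fourths of the votes cast (595 − 41 abstaining = 554); 3/4 of 554 = 415.50, rounded up to 416, so 416 needed; 416 in favor. Satisfied.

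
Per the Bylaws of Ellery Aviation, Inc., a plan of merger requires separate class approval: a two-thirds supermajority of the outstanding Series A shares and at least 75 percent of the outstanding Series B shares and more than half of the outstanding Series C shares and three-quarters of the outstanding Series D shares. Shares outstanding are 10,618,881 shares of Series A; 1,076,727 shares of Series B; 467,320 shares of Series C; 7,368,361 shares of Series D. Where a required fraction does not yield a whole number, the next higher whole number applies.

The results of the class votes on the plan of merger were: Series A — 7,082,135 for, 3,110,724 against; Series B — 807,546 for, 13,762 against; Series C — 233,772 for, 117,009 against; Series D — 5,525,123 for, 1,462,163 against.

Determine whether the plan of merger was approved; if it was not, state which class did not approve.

Series A: 2/3 of 10618881 = 7079254; 7,079,254 required, 7,082,135 in favor — approved.
Series B: 3/4 of 1076727 = 807545.25, rounded up to 807546; 807,546 required, 807,546 in favor — approved.
Series C: a majority of 467320 is 233661; 233,661 required, 233,772 in favor — approved.
Series D: 3/4 of 7368361 = 5526270.75, rounded up to 5526271; 5,526,271 required, 5,525,123 in favor — not approved.

Not approved — the Series D shares did not give the required vote.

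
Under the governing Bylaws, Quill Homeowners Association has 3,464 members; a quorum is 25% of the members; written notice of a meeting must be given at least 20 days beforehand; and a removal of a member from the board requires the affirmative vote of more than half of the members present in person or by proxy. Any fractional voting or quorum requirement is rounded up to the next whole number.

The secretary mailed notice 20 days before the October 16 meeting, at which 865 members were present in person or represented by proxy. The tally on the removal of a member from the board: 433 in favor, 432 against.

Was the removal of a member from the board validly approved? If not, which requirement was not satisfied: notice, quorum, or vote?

Notice: 20 days given; 20 required. Satisfied.
Quorum: 25% of 3,464 = 866; 865 present. Not satisfied.
Vote: requires a majority of those present (865); a majority of 865 is 433, so 433 needed; 433 in favor. Satisfied.

Invalid — quorum requirement not satisfied.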